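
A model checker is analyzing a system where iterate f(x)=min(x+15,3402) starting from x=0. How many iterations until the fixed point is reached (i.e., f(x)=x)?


Step 1: x=0, cap=3402, increment=15
Step 2: x grows by 15 each step until capped at 3402; fixed point is x=3402
Step 3: iterations = ceil(3402/15) = 227

227


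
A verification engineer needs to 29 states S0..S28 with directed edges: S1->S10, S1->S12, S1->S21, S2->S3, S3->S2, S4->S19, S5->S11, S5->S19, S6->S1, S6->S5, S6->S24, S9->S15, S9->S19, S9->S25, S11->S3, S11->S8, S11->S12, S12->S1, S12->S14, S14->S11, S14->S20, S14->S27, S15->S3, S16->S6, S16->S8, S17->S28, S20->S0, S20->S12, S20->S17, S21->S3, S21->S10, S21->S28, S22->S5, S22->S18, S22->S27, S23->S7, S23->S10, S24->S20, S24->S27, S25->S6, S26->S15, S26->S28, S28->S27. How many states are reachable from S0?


BFS from S0:
  layer 0: {S0}
Reachable set: {S0}
Count = 1

1


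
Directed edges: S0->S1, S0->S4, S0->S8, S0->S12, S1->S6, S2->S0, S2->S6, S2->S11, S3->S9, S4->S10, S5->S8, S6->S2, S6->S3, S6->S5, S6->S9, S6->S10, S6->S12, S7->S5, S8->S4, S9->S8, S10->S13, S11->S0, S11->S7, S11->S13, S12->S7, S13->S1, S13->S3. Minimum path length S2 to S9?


BFS layer-by-layer from S2:
  dist 0: {S2}
  dist 1: {S0, S6, S11}
  dist 2: {S1, S3, S4, S5, S7, S8, S9, S10, S12, S13}
  -> S9 reached at distance 2
Shortest path length = 2

2


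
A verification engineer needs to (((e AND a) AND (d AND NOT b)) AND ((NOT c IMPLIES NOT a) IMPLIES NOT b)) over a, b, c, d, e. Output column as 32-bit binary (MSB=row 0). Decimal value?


Formula: (((e AND a) AND (d AND NOT b)) AND ((NOT c IMPLIES NOT a) IMPLIES NOT b)) over a, b, c, d, e (32 rows)
Evaluate each row (bits = a,b,c,d,e, MSB first):
  row 0 [00000]: (((0 AND 0) AND (0 AND NOT 0)) AND ((NOT 0 IMPLIES NOT 0) IMPLIES NOT 0)) -> 0
  row 1 [00001]: (((1 AND 0) AND (0 AND NOT 0)) AND ((NOT 0 IMPLIES NOT 0) IMPLIES NOT 0)) -> 0
  row 2 [00010]: (((0 AND 0) AND (1 AND NOT 0)) AND ((NOT 0 IMPLIES NOT 0) IMPLIES NOT 0)) -> 0
  row 3 [00011]: (((1 AND 0) AND (1 AND NOT 0)) AND ((NOT 0 IMPLIES NOT 0) IMPLIES NOT 0)) -> 0
  row 4 [00100]: (((0 AND 0) AND (0 AND NOT 0)) AND ((NOT 1 IMPLIES NOT 0) IMPLIES NOT 0)) -> 0
  row 5 [00101]: (((1 AND 0) AND (0 AND NOT 0)) AND ((NOT 1 IMPLIES NOT 0) IMPLIES NOT 0)) -> 0
  row 6 [00110]: (((0 AND 0) AND (1 AND NOT 0)) AND ((NOT 1 IMPLIES NOT 0) IMPLIES NOT 0)) -> 0
  row 7 [00111]: (((1 AND 0) AND (1 AND NOT 0)) AND ((NOT 1 IMPLIES NOT 0) IMPLIES NOT 0)) -> 0
  row 8 [01000]: (((0 AND 0) AND (0 AND NOT 1)) AND ((NOT 0 IMPLIES NOT 0) IMPLIES NOT 1)) -> 0
  row 9 [01001]: (((1 AND 0) AND (0 AND NOT 1)) AND ((NOT 0 IMPLIES NOT 0) IMPLIES NOT 1)) -> 0
  row 10 [01010]: (((0 AND 0) AND (1 AND NOT 1)) AND ((NOT 0 IMPLIES NOT 0) IMPLIES NOT 1)) -> 0
  row 11 [01011]: (((1 AND 0) AND (1 AND NOT 1)) AND ((NOT 0 IMPLIES NOT 0) IMPLIES NOT 1)) -> 0
  row 12 [01100]: (((0 AND 0) AND (0 AND NOT 1)) AND ((NOT 1 IMPLIES NOT 0) IMPLIES NOT 1)) -> 0
  row 13 [01101]: (((1 AND 0) AND (0 AND NOT 1)) AND ((NOT 1 IMPLIES NOT 0) IMPLIES NOT 1)) -> 0
  row 14 [01110]: (((0 AND 0) AND (1 AND NOT 1)) AND ((NOT 1 IMPLIES NOT 0) IMPLIES NOT 1)) -> 0
  row 15 [01111]: (((1 AND 0) AND (1 AND NOT 1)) AND ((NOT 1 IMPLIES NOT 0) IMPLIES NOT 1)) -> 0
  row 16 [10000]: (((0 AND 1) AND (0 AND NOT 0)) AND ((NOT 0 IMPLIES NOT 1) IMPLIES NOT 0)) -> 0
  row 17 [10001]: (((1 AND 1) AND (0 AND NOT 0)) AND ((NOT 0 IMPLIES NOT 1) IMPLIES NOT 0)) -> 0
  row 18 [10010]: (((0 AND 1) AND (1 AND NOT 0)) AND ((NOT 0 IMPLIES NOT 1) IMPLIES NOT 0)) -> 0
  row 19 [10011]: (((1 AND 1) AND (1 AND NOT 0)) AND ((NOT 0 IMPLIES NOT 1) IMPLIES NOT 0)) -> 1
  row 20 [10100]: (((0 AND 1) AND (0 AND NOT 0)) AND ((NOT 1 IMPLIES NOT 1) IMPLIES NOT 0)) -> 0
  row 21 [10101]: (((1 AND 1) AND (0 AND NOT 0)) AND ((NOT 1 IMPLIES NOT 1) IMPLIES NOT 0)) -> 0
  row 22 [10110]: (((0 AND 1) AND (1 AND NOT 0)) AND ((NOT 1 IMPLIES NOT 1) IMPLIES NOT 0)) -> 0
  row 23 [10111]: (((1 AND 1) AND (1 AND NOT 0)) AND ((NOT 1 IMPLIES NOT 1) IMPLIES NOT 0)) -> 1
  row 24 [11000]: (((0 AND 1) AND (0 AND NOT 1)) AND ((NOT 0 IMPLIES NOT 1) IMPLIES NOT 1)) -> 0
  row 25 [11001]: (((1 AND 1) AND (0 AND NOT 1)) AND ((NOT 0 IMPLIES NOT 1) IMPLIES NOT 1)) -> 0
  row 26 [11010]: (((0 AND 1) AND (1 AND NOT 1)) AND ((NOT 0 IMPLIES NOT 1) IMPLIES NOT 1)) -> 0
  row 27 [11011]: (((1 AND 1) AND (1 AND NOT 1)) AND ((NOT 0 IMPLIES NOT 1) IMPLIES NOT 1)) -> 0
  row 28 [11100]: (((0 AND 1) AND (0 AND NOT 1)) AND ((NOT 1 IMPLIES NOT 1) IMPLIES NOT 1)) -> 0
  row 29 [11101]: (((1 AND 1) AND (0 AND NOT 1)) AND ((NOT 1 IMPLIES NOT 1) IMPLIES NOT 1)) -> 0
  row 30 [11110]: (((0 AND 1) AND (1 AND NOT 1)) AND ((NOT 1 IMPLIES NOT 1) IMPLIES NOT 1)) -> 0
  row 31 [11111]: (((1 AND 1) AND (1 AND NOT 1)) AND ((NOT 1 IMPLIES NOT 1) IMPLIES NOT 1)) -> 0
Full result column, 4 rows per line (a,b,c fixed per line; d,e runs 00..11 left to right):
  rows 0-3 [a,b,c=000]: 0000  = hex 0
  rows 4-7 [a,b,c=001]: 0000  = hex 0
  rows 8-11 [a,b,c=010]: 0000  = hex 0
  rows 12-15 [a,b,c=011]: 0000  = hex 0
  rows 16-19 [a,b,c=100]: 0001  = hex 1
  rows 20-23 [a,b,c=101]: 0001  = hex 1
  rows 24-27 [a,b,c=110]: 0000  = hex 0
  rows 28-31 [a,b,c=111]: 0000  = hex 0
Output column (row 0 .. row 31) = 00000000000000000001000100000000
Output column grouped in 4s = 0000 0000 0000 0000 0001 0001 0000 0000 = 0x00001100
Convert to decimal digit by digit (value = value*16 + digit):
  0 -> 0
  0*16 + 0 = 0
  0*16 + 0 = 0
  0*16 + 0 = 0
  0*16 + 1 = 1
  1*16 + 1 = 17
  17*16 + 0 = 272
  272*16 + 0 = 4352
Decimal = 4352

4352


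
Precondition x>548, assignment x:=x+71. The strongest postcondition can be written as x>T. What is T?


Formula: sp(P, x:=E) = exists old_x. (x = E[old_x/x]) AND P[old_x/x] (old_x is the value of x before the assignment; eliminate old_x by solving x = E[old_x/x] for old_x)
Step 1: Precondition P: x>548, i.e. old_x > 548
Step 2: Assignment gives x = old_x + 71, so old_x = x - 71
Step 3: Substitute into P: x - 71 > 548
Step 4: Simplify: x > 548+71 = 619

619


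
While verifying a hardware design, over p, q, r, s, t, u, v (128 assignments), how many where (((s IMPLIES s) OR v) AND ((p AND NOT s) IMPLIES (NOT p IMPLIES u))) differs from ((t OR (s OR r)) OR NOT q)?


F1 = (((s IMPLIES s) OR v) AND ((p AND NOT s) IMPLIES (NOT p IMPLIES u)))
F2 = ((t OR (s OR r)) OR NOT q)
Evaluate both on each of 128 rows (bits = p,q,r,s,t,u,v):
  row 0 [0000000]: F1=1 F2=1 -> 0
  row 1 [0000001]: F1=1 F2=1 -> 0
  row 2 [0000010]: F1=1 F2=1 -> 0
  row 3 [0000011]: F1=1 F2=1 -> 0
  row 4 [0000100]: F1=1 F2=1 -> 0
  (every remaining row is evaluated the same way; all 128 results are listed next)
Full result column, 8 rows per line (p,q,r,s fixed per line; t,u,v runs 000..111 left to right):
  rows 0-7 [p,q,r,s=0000]: 00000000  (ones: 0)
  rows 8-15 [p,q,r,s=0001]: 00000000  (ones: 0)
  rows 16-23 [p,q,r,s=0010]: 00000000  (ones: 0)
  rows 24-31 [p,q,r,s=0011]: 00000000  (ones: 0)
  rows 32-39 [p,q,r,s=0100]: 11110000  (ones: 4)
  rows 40-47 [p,q,r,s=0101]: 00000000  (ones: 0)
  rows 48-55 [p,q,r,s=0110]: 00000000  (ones: 0)
  rows 56-63 [p,q,r,s=0111]: 00000000  (ones: 0)
  rows 64-71 [p,q,r,s=1000]: 00000000  (ones: 0)
  rows 72-79 [p,q,r,s=1001]: 00000000  (ones: 0)
  rows 80-87 [p,q,r,s=1010]: 00000000  (ones: 0)
  rows 88-95 [p,q,r,s=1011]: 00000000  (ones: 0)
  rows 96-103 [p,q,r,s=1100]: 11110000  (ones: 4)
  rows 104-111 [p,q,r,s=1101]: 00000000  (ones: 0)
  rows 112-119 [p,q,r,s=1110]: 00000000  (ones: 0)
  rows 120-127 [p,q,r,s=1111]: 00000000  (ones: 0)
Disagreements = 0+0+0+0+4+0+0+0+0+0+0+0+4+0+0+0 = 8

8


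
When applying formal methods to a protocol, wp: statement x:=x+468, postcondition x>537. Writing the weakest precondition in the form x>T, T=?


Formula: wp(x:=E, P) = P[E/x] (substitute E for x in postcondition)
Step 1: Postcondition: x>537
Step 2: Substitute x+468 for x: x+468>537
Step 3: Solve for x: x > 537-468 = 69

69


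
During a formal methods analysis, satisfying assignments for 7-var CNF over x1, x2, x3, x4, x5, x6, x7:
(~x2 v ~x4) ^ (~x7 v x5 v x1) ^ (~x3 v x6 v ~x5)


CNF with 3 clauses over 7 vars (128 assignments).
An assignment satisfies CNF iff every clause has >=1 true literal.
Check each row (bits = x1,x2,x3,x4,x5,x6,x7; clause T/F shown):
  row 0 [0000000]: clauses=TTT -> 1
  row 1 [0000001]: clauses=TFT -> 0
  row 2 [0000010]: clauses=TTT -> 1
  row 3 [0000011]: clauses=TFT -> 0
  row 4 [0000100]: clauses=TTT -> 1
  (every remaining row is evaluated the same way; all 128 results are listed next)
Full result column, 8 rows per line (x1,x2,x3,x4 fixed per line; x5,x6,x7 runs 000..111 left to right):
  rows 0-7 [x1,x2,x3,x4=0000]: 10101111  (ones: 6)
  rows 8-15 [x1,x2,x3,x4=0001]: 10101111  (ones: 6)
  rows 16-23 [x1,x2,x3,x4=0010]: 10100011  (ones: 4)
  rows 24-31 [x1,x2,x3,x4=0011]: 10100011  (ones: 4)
  rows 32-39 [x1,x2,x3,x4=0100]: 10101111  (ones: 6)
  rows 40-47 [x1,x2,x3,x4=0101]: 00000000  (ones: 0)
  rows 48-55 [x1,x2,x3,x4=0110]: 10100011  (ones: 4)
  rows 56-63 [x1,x2,x3,x4=0111]: 00000000  (ones: 0)
  rows 64-71 [x1,x2,x3,x4=1000]: 11111111  (ones: 8)
  rows 72-79 [x1,x2,x3,x4=1001]: 11111111  (ones: 8)
  rows 80-87 [x1,x2,x3,x4=1010]: 11110011  (ones: 6)
  rows 88-95 [x1,x2,x3,x4=1011]: 11110011  (ones: 6)
  rows 96-103 [x1,x2,x3,x4=1100]: 11111111  (ones: 8)
  rows 104-111 [x1,x2,x3,x4=1101]: 00000000  (ones: 0)
  rows 112-119 [x1,x2,x3,x4=1110]: 11110011  (ones: 6)
  rows 120-127 [x1,x2,x3,x4=1111]: 00000000  (ones: 0)
Satisfying assignments = 6+6+4+4+6+0+4+0+8+8+6+6+8+0+6+0 = 72

72


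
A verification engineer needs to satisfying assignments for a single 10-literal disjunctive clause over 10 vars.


Step 1: Total=2^10=1024
Step 2: Unsat when all 10 false: 2^0=1
Step 3: Sat=1024-1=1023

1023


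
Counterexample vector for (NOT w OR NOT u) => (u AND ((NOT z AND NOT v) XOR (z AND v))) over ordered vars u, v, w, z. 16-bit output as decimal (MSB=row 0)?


F1 = (NOT w OR NOT u)
F2 = (u AND ((NOT z AND NOT v) XOR (z AND v)))
Counterexample to F1=>F2 is where F1=1 and F2=0.
Evaluate each row (bits = u,v,w,z, MSB first):
  row 0 [0000]: F1=1 F2=0 -> F1&~F2 -> 1
  row 1 [0001]: F1=1 F2=0 -> F1&~F2 -> 1
  row 2 [0010]: F1=1 F2=0 -> F1&~F2 -> 1
  row 3 [0011]: F1=1 F2=0 -> F1&~F2 -> 1
  row 4 [0100]: F1=1 F2=0 -> F1&~F2 -> 1
  row 5 [0101]: F1=1 F2=0 -> F1&~F2 -> 1
  row 6 [0110]: F1=1 F2=0 -> F1&~F2 -> 1
  row 7 [0111]: F1=1 F2=0 -> F1&~F2 -> 1
  row 8 [1000]: F1=1 F2=1 -> F1&~F2 -> 0
  row 9 [1001]: F1=1 F2=0 -> F1&~F2 -> 1
  row 10 [1010]: F1=0 F2=1 -> F1&~F2 -> 0
  row 11 [1011]: F1=0 F2=0 -> F1&~F2 -> 0
  row 12 [1100]: F1=1 F2=0 -> F1&~F2 -> 1
  row 13 [1101]: F1=1 F2=1 -> F1&~F2 -> 0
  row 14 [1110]: F1=0 F2=0 -> F1&~F2 -> 0
  row 15 [1111]: F1=0 F2=1 -> F1&~F2 -> 0
Full result column, 4 rows per line (u,v fixed per line; w,z runs 00..11 left to right):
  rows 0-3 [u,v=00]: 1111  = hex F
  rows 4-7 [u,v=01]: 1111  = hex F
  rows 8-11 [u,v=10]: 0100  = hex 4
  rows 12-15 [u,v=11]: 1000  = hex 8
Counterexample vector (row 0 .. row 15) = 1111111101001000
Output column grouped in 4s = 1111 1111 0100 1000 = 0xFF48
Convert to decimal digit by digit (value = value*16 + digit):
  F -> 15
  15*16 + 15 (F) = 255
  255*16 + 4 = 4084
  4084*16 + 8 = 65352
Decimal = 65352

65352


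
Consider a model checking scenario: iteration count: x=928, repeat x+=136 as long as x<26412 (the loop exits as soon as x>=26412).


Step 1: x goes from 928 toward 26412 by 136; the body runs while x<26412, so iterations = ceil((bound-start)/step)
Step 2: Distance=25484
Step 3: ceil(25484/136)=188

188


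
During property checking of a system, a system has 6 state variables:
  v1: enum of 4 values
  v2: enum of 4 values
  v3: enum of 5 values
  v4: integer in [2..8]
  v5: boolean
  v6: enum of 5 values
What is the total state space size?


State space = product of domain sizes of all variables.
Domain sizes:
  v1 (enum of 4 values): 4
  v2 (enum of 4 values): 4
  v3 (enum of 5 values): 5
  v4 (integer in [2..8]): 7
  v5 (boolean): 2
  v6 (enum of 5 values): 5
Product = 4 * 4 * 5 * 7 * 2 * 5 = 5600

5600


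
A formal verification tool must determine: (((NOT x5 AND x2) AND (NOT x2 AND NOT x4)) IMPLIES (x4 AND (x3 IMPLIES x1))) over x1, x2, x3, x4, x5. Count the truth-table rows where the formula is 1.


Formula: (((NOT x5 AND x2) AND (NOT x2 AND NOT x4)) IMPLIES (x4 AND (x3 IMPLIES x1))) over 5 vars (32 rows)
Evaluate each row (x1, x2, x3, x4, x5 as bits, MSB first):
  row 0 [00000]: (((NOT 0 AND 0) AND (NOT 0 AND NOT 0)) IMPLIES (0 AND (0 IMPLIES 0))) -> 1
  row 1 [00001]: (((NOT 1 AND 0) AND (NOT 0 AND NOT 0)) IMPLIES (0 AND (0 IMPLIES 0))) -> 1
  row 2 [00010]: (((NOT 0 AND 0) AND (NOT 0 AND NOT 1)) IMPLIES (1 AND (0 IMPLIES 0))) -> 1
  row 3 [00011]: (((NOT 1 AND 0) AND (NOT 0 AND NOT 1)) IMPLIES (1 AND (0 IMPLIES 0))) -> 1
  row 4 [00100]: (((NOT 0 AND 0) AND (NOT 0 AND NOT 0)) IMPLIES (0 AND (1 IMPLIES 0))) -> 1
  row 5 [00101]: (((NOT 1 AND 0) AND (NOT 0 AND NOT 0)) IMPLIES (0 AND (1 IMPLIES 0))) -> 1
  row 6 [00110]: (((NOT 0 AND 0) AND (NOT 0 AND NOT 1)) IMPLIES (1 AND (1 IMPLIES 0))) -> 1
  row 7 [00111]: (((NOT 1 AND 0) AND (NOT 0 AND NOT 1)) IMPLIES (1 AND (1 IMPLIES 0))) -> 1
  row 8 [01000]: (((NOT 0 AND 1) AND (NOT 1 AND NOT 0)) IMPLIES (0 AND (0 IMPLIES 0))) -> 1
  row 9 [01001]: (((NOT 1 AND 1) AND (NOT 1 AND NOT 0)) IMPLIES (0 AND (0 IMPLIES 0))) -> 1
  row 10 [01010]: (((NOT 0 AND 1) AND (NOT 1 AND NOT 1)) IMPLIES (1 AND (0 IMPLIES 0))) -> 1
  row 11 [01011]: (((NOT 1 AND 1) AND (NOT 1 AND NOT 1)) IMPLIES (1 AND (0 IMPLIES 0))) -> 1
  row 12 [01100]: (((NOT 0 AND 1) AND (NOT 1 AND NOT 0)) IMPLIES (0 AND (1 IMPLIES 0))) -> 1
  row 13 [01101]: (((NOT 1 AND 1) AND (NOT 1 AND NOT 0)) IMPLIES (0 AND (1 IMPLIES 0))) -> 1
  row 14 [01110]: (((NOT 0 AND 1) AND (NOT 1 AND NOT 1)) IMPLIES (1 AND (1 IMPLIES 0))) -> 1
  row 15 [01111]: (((NOT 1 AND 1) AND (NOT 1 AND NOT 1)) IMPLIES (1 AND (1 IMPLIES 0))) -> 1
  row 16 [10000]: (((NOT 0 AND 0) AND (NOT 0 AND NOT 0)) IMPLIES (0 AND (0 IMPLIES 1))) -> 1
  row 17 [10001]: (((NOT 1 AND 0) AND (NOT 0 AND NOT 0)) IMPLIES (0 AND (0 IMPLIES 1))) -> 1
  row 18 [10010]: (((NOT 0 AND 0) AND (NOT 0 AND NOT 1)) IMPLIES (1 AND (0 IMPLIES 1))) -> 1
  row 19 [10011]: (((NOT 1 AND 0) AND (NOT 0 AND NOT 1)) IMPLIES (1 AND (0 IMPLIES 1))) -> 1
  row 20 [10100]: (((NOT 0 AND 0) AND (NOT 0 AND NOT 0)) IMPLIES (0 AND (1 IMPLIES 1))) -> 1
  row 21 [10101]: (((NOT 1 AND 0) AND (NOT 0 AND NOT 0)) IMPLIES (0 AND (1 IMPLIES 1))) -> 1
  row 22 [10110]: (((NOT 0 AND 0) AND (NOT 0 AND NOT 1)) IMPLIES (1 AND (1 IMPLIES 1))) -> 1
  row 23 [10111]: (((NOT 1 AND 0) AND (NOT 0 AND NOT 1)) IMPLIES (1 AND (1 IMPLIES 1))) -> 1
  row 24 [11000]: (((NOT 0 AND 1) AND (NOT 1 AND NOT 0)) IMPLIES (0 AND (0 IMPLIES 1))) -> 1
  row 25 [11001]: (((NOT 1 AND 1) AND (NOT 1 AND NOT 0)) IMPLIES (0 AND (0 IMPLIES 1))) -> 1
  row 26 [11010]: (((NOT 0 AND 1) AND (NOT 1 AND NOT 1)) IMPLIES (1 AND (0 IMPLIES 1))) -> 1
  row 27 [11011]: (((NOT 1 AND 1) AND (NOT 1 AND NOT 1)) IMPLIES (1 AND (0 IMPLIES 1))) -> 1
  row 28 [11100]: (((NOT 0 AND 1) AND (NOT 1 AND NOT 0)) IMPLIES (0 AND (1 IMPLIES 1))) -> 1
  row 29 [11101]: (((NOT 1 AND 1) AND (NOT 1 AND NOT 0)) IMPLIES (0 AND (1 IMPLIES 1))) -> 1
  row 30 [11110]: (((NOT 0 AND 1) AND (NOT 1 AND NOT 1)) IMPLIES (1 AND (1 IMPLIES 1))) -> 1
  row 31 [11111]: (((NOT 1 AND 1) AND (NOT 1 AND NOT 1)) IMPLIES (1 AND (1 IMPLIES 1))) -> 1
Full result column, 8 rows per line (x1,x2 fixed per line; x3,x4,x5 runs 000..111 left to right):
  rows 0-7 [x1,x2=00]: 11111111  (ones: 8)
  rows 8-15 [x1,x2=01]: 11111111  (ones: 8)
  rows 16-23 [x1,x2=10]: 11111111  (ones: 8)
  rows 24-31 [x1,x2=11]: 11111111  (ones: 8)
Count of 1-rows = 8+8+8+8 = 32

32


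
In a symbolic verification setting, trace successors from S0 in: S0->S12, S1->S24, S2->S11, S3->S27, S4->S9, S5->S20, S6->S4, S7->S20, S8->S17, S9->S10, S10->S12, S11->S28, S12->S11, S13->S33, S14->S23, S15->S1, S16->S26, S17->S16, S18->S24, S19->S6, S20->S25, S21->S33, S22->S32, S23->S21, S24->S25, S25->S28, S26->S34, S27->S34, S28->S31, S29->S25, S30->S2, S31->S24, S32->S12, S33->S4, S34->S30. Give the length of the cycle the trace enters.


Trace from S0 until a state repeats:
  S0 -> S12 -> S11 -> S28 -> S31 -> S24 -> S25 -> S28
S28 first seen at step 3, revisited at step 7.
Cycle length = 7 - 3 = 4

4


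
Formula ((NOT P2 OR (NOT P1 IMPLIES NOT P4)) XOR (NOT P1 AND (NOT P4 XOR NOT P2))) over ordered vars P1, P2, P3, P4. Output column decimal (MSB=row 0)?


Formula: ((NOT P2 OR (NOT P1 IMPLIES NOT P4)) XOR (NOT P1 AND (NOT P4 XOR NOT P2))) over P1, P2, P3, P4 (16 rows)
Evaluate each row (bits = P1,P2,P3,P4, MSB first):
  row 0 [0000]: ((NOT 0 OR (NOT 0 IMPLIES NOT 0)) XOR (NOT 0 AND (NOT 0 XOR NOT 0))) -> 1
  row 1 [0001]: ((NOT 0 OR (NOT 0 IMPLIES NOT 1)) XOR (NOT 0 AND (NOT 1 XOR NOT 0))) -> 0
  row 2 [0010]: ((NOT 0 OR (NOT 0 IMPLIES NOT 0)) XOR (NOT 0 AND (NOT 0 XOR NOT 0))) -> 1
  row 3 [0011]: ((NOT 0 OR (NOT 0 IMPLIES NOT 1)) XOR (NOT 0 AND (NOT 1 XOR NOT 0))) -> 0
  row 4 [0100]: ((NOT 1 OR (NOT 0 IMPLIES NOT 0)) XOR (NOT 0 AND (NOT 0 XOR NOT 1))) -> 0
  row 5 [0101]: ((NOT 1 OR (NOT 0 IMPLIES NOT 1)) XOR (NOT 0 AND (NOT 1 XOR NOT 1))) -> 0
  row 6 [0110]: ((NOT 1 OR (NOT 0 IMPLIES NOT 0)) XOR (NOT 0 AND (NOT 0 XOR NOT 1))) -> 0
  row 7 [0111]: ((NOT 1 OR (NOT 0 IMPLIES NOT 1)) XOR (NOT 0 AND (NOT 1 XOR NOT 1))) -> 0
  row 8 [1000]: ((NOT 0 OR (NOT 1 IMPLIES NOT 0)) XOR (NOT 1 AND (NOT 0 XOR NOT 0))) -> 1
  row 9 [1001]: ((NOT 0 OR (NOT 1 IMPLIES NOT 1)) XOR (NOT 1 AND (NOT 1 XOR NOT 0))) -> 1
  row 10 [1010]: ((NOT 0 OR (NOT 1 IMPLIES NOT 0)) XOR (NOT 1 AND (NOT 0 XOR NOT 0))) -> 1
  row 11 [1011]: ((NOT 0 OR (NOT 1 IMPLIES NOT 1)) XOR (NOT 1 AND (NOT 1 XOR NOT 0))) -> 1
  row 12 [1100]: ((NOT 1 OR (NOT 1 IMPLIES NOT 0)) XOR (NOT 1 AND (NOT 0 XOR NOT 1))) -> 1
  row 13 [1101]: ((NOT 1 OR (NOT 1 IMPLIES NOT 1)) XOR (NOT 1 AND (NOT 1 XOR NOT 1))) -> 1
  row 14 [1110]: ((NOT 1 OR (NOT 1 IMPLIES NOT 0)) XOR (NOT 1 AND (NOT 0 XOR NOT 1))) -> 1
  row 15 [1111]: ((NOT 1 OR (NOT 1 IMPLIES NOT 1)) XOR (NOT 1 AND (NOT 1 XOR NOT 1))) -> 1
Full result column, 4 rows per line (P1,P2 fixed per line; P3,P4 runs 00..11 left to right):
  rows 0-3 [P1,P2=00]: 1010  = hex A
  rows 4-7 [P1,P2=01]: 0000  = hex 0
  rows 8-11 [P1,P2=10]: 1111  = hex F
  rows 12-15 [P1,P2=11]: 1111  = hex F
Output column (row 0 .. row 15) = 1010000011111111
Output column grouped in 4s = 1010 0000 1111 1111 = 0xA0FF
Convert to decimal digit by digit (value = value*16 + digit):
  A -> 10
  10*16 + 0 = 160
  160*16 + 15 (F) = 2575
  2575*16 + 15 (F) = 41215
Decimal = 41215

41215


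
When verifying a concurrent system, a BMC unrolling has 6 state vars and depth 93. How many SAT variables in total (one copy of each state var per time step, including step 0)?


BMC unrolls to depth k, creating one copy of each state var for steps 0..k.
Step count = 93 + 1 = 94 (steps 0 through 93)
Vars per step = 6
Total = 6 * 94 = 564

564


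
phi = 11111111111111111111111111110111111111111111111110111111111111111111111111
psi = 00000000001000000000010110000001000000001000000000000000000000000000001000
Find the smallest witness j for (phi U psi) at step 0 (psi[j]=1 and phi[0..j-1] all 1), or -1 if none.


(phi U psi) at 0: need smallest j with psi[j]=1 and phi[i]=1 for all i in [0,j).
Scan from step 0:
  step 0: phi=1, psi=0 -> continue
  step 1: phi=1, psi=0 -> continue
  step 2: phi=1, psi=0 -> continue
  step 3: phi=1, psi=0 -> continue
  step 10: psi=1 and phi held for [0,10) -> witness found
Witness step = 10

10


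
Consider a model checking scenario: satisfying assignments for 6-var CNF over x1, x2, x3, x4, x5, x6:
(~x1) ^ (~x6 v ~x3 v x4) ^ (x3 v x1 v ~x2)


CNF with 3 clauses over 6 vars (64 assignments).
An assignment satisfies CNF iff every clause has >=1 true literal.
Check each row (bits = x1,x2,x3,x4,x5,x6; clause T/F shown):
  row 0 [000000]: clauses=TTT -> 1
  row 1 [000001]: clauses=TTT -> 1
  row 2 [000010]: clauses=TTT -> 1
  row 3 [000011]: clauses=TTT -> 1
  row 4 [000100]: clauses=TTT -> 1
  (every remaining row is evaluated the same way; all 64 results are listed next)
Full result column, 8 rows per line (x1,x2,x3 fixed per line; x4,x5,x6 runs 000..111 left to right):
  rows 0-7 [x1,x2,x3=000]: 11111111  (ones: 8)
  rows 8-15 [x1,x2,x3=001]: 10101111  (ones: 6)
  rows 16-23 [x1,x2,x3=010]: 00000000  (ones: 0)
  rows 24-31 [x1,x2,x3=011]: 10101111  (ones: 6)
  rows 32-39 [x1,x2,x3=100]: 00000000  (ones: 0)
  rows 40-47 [x1,x2,x3=101]: 00000000  (ones: 0)
  rows 48-55 [x1,x2,x3=110]: 00000000  (ones: 0)
  rows 56-63 [x1,x2,x3=111]: 00000000  (ones: 0)
Satisfying assignments = 8+6+0+6+0+0+0+0 = 20

20


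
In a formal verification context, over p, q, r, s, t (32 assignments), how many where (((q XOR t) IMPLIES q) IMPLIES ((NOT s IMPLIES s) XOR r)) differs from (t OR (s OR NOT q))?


F1 = (((q XOR t) IMPLIES q) IMPLIES ((NOT s IMPLIES s) XOR r))
F2 = (t OR (s OR NOT q))
Evaluate both on each of 32 rows (bits = p,q,r,s,t):
  row 0 [00000]: F1=0 F2=1 (differ) -> 1
  row 1 [00001]: F1=1 F2=1 -> 0
  row 2 [00010]: F1=1 F2=1 -> 0
  row 3 [00011]: F1=1 F2=1 -> 0
  row 4 [00100]: F1=1 F2=1 -> 0
  row 5 [00101]: F1=1 F2=1 -> 0
  row 6 [00110]: F1=0 F2=1 (differ) -> 1
  row 7 [00111]: F1=1 F2=1 -> 0
  row 8 [01000]: F1=0 F2=0 -> 0
  row 9 [01001]: F1=0 F2=1 (differ) -> 1
  row 10 [01010]: F1=1 F2=1 -> 0
  row 11 [01011]: F1=1 F2=1 -> 0
  row 12 [01100]: F1=1 F2=0 (differ) -> 1
  row 13 [01101]: F1=1 F2=1 -> 0
  row 14 [01110]: F1=0 F2=1 (differ) -> 1
  row 15 [01111]: F1=0 F2=1 (differ) -> 1
  row 16 [10000]: F1=0 F2=1 (differ) -> 1
  row 17 [10001]: F1=1 F2=1 -> 0
  row 18 [10010]: F1=1 F2=1 -> 0
  row 19 [10011]: F1=1 F2=1 -> 0
  row 20 [10100]: F1=1 F2=1 -> 0
  row 21 [10101]: F1=1 F2=1 -> 0
  row 22 [10110]: F1=0 F2=1 (differ) -> 1
  row 23 [10111]: F1=1 F2=1 -> 0
  row 24 [11000]: F1=0 F2=0 -> 0
  row 25 [11001]: F1=0 F2=1 (differ) -> 1
  row 26 [11010]: F1=1 F2=1 -> 0
  row 27 [11011]: F1=1 F2=1 -> 0
  row 28 [11100]: F1=1 F2=0 (differ) -> 1
  row 29 [11101]: F1=1 F2=1 -> 0
  row 30 [11110]: F1=0 F2=1 (differ) -> 1
  row 31 [11111]: F1=0 F2=1 (differ) -> 1
Full result column, 8 rows per line (p,q fixed per line; r,s,t runs 000..111 left to right):
  rows 0-7 [p,q=00]: 10000010  (ones: 2)
  rows 8-15 [p,q=01]: 01001011  (ones: 4)
  rows 16-23 [p,q=10]: 10000010  (ones: 2)
  rows 24-31 [p,q=11]: 01001011  (ones: 4)
Disagreements = 2+4+2+4 = 12

12


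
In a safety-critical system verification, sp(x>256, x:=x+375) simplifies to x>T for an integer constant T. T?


Formula: sp(P, x:=E) = exists old_x. (x = E[old_x/x]) AND P[old_x/x] (old_x is the value of x before the assignment; eliminate old_x by solving x = E[old_x/x] for old_x)
Step 1: Precondition P: x>256, i.e. old_x > 256
Step 2: Assignment gives x = old_x + 375, so old_x = x - 375
Step 3: Substitute into P: x - 375 > 256
Step 4: Simplify: x > 256+375 = 631

631


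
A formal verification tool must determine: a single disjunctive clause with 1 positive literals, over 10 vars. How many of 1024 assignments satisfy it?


Step 1: Total=2^10=1024
Step 2: Unsat when all 1 false: 2^9=512
Step 3: Sat=1024-512=512

512


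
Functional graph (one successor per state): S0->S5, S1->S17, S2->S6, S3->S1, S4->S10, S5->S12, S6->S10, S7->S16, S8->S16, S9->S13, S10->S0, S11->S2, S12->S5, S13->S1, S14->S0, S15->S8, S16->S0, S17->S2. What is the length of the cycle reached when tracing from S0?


Trace from S0 until a state repeats:
  S0 -> S5 -> S12 -> S5
S5 first seen at step 1, revisited at step 3.
Cycle length = 3 - 1 = 2

2


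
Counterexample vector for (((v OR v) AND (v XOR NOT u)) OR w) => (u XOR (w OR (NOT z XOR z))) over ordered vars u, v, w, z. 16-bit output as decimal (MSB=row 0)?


F1 = (((v OR v) AND (v XOR NOT u)) OR w)
F2 = (u XOR (w OR (NOT z XOR z)))
Counterexample to F1=>F2 is where F1=1 and F2=0.
Evaluate each row (bits = u,v,w,z, MSB first):
  row 0 [0000]: F1=0 F2=1 -> F1&~F2 -> 0
  row 1 [0001]: F1=0 F2=1 -> F1&~F2 -> 0
  row 2 [0010]: F1=1 F2=1 -> F1&~F2 -> 0
  row 3 [0011]: F1=1 F2=1 -> F1&~F2 -> 0
  row 4 [0100]: F1=0 F2=1 -> F1&~F2 -> 0
  row 5 [0101]: F1=0 F2=1 -> F1&~F2 -> 0
  row 6 [0110]: F1=1 F2=1 -> F1&~F2 -> 0
  row 7 [0111]: F1=1 F2=1 -> F1&~F2 -> 0
  row 8 [1000]: F1=0 F2=0 -> F1&~F2 -> 0
  row 9 [1001]: F1=0 F2=0 -> F1&~F2 -> 0
  row 10 [1010]: F1=1 F2=0 -> F1&~F2 -> 1
  row 11 [1011]: F1=1 F2=0 -> F1&~F2 -> 1
  row 12 [1100]: F1=1 F2=0 -> F1&~F2 -> 1
  row 13 [1101]: F1=1 F2=0 -> F1&~F2 -> 1
  row 14 [1110]: F1=1 F2=0 -> F1&~F2 -> 1
  row 15 [1111]: F1=1 F2=0 -> F1&~F2 -> 1
Full result column, 4 rows per line (u,v fixed per line; w,z runs 00..11 left to right):
  rows 0-3 [u,v=00]: 0000  = hex 0
  rows 4-7 [u,v=01]: 0000  = hex 0
  rows 8-11 [u,v=10]: 0011  = hex 3
  rows 12-15 [u,v=11]: 1111  = hex F
Counterexample vector (row 0 .. row 15) = 0000000000111111
Output column grouped in 4s = 0000 0000 0011 1111 = 0x003F
Convert to decimal digit by digit (value = value*16 + digit):
  0 -> 0
  0*16 + 0 = 0
  0*16 + 3 = 3
  3*16 + 15 (F) = 63
Decimal = 63

63


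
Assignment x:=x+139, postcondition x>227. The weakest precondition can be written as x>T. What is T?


Formula: wp(x:=E, P) = P[E/x] (substitute E for x in postcondition)
Step 1: Postcondition: x>227
Step 2: Substitute x+139 for x: x+139>227
Step 3: Solve for x: x > 227-139 = 88

88


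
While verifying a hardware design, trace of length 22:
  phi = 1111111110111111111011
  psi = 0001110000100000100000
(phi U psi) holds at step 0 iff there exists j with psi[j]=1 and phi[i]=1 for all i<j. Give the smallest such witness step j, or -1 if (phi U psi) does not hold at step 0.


(phi U psi) at 0: need smallest j with psi[j]=1 and phi[i]=1 for all i in [0,j).
Scan from step 0:
  step 0: phi=1, psi=0 -> continue
  step 1: phi=1, psi=0 -> continue
  step 2: phi=1, psi=0 -> continue
  step 3: psi=1 and phi held for [0,3) -> witness found
Witness step = 3

3


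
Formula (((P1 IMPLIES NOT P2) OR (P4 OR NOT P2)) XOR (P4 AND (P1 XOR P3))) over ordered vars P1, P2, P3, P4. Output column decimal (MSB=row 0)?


Formula: (((P1 IMPLIES NOT P2) OR (P4 OR NOT P2)) XOR (P4 AND (P1 XOR P3))) over P1, P2, P3, P4 (16 rows)
Evaluate each row (bits = P1,P2,P3,P4, MSB first):
  row 0 [0000]: (((0 IMPLIES NOT 0) OR (0 OR NOT 0)) XOR (0 AND (0 XOR 0))) -> 1
  row 1 [0001]: (((0 IMPLIES NOT 0) OR (1 OR NOT 0)) XOR (1 AND (0 XOR 0))) -> 1
  row 2 [0010]: (((0 IMPLIES NOT 0) OR (0 OR NOT 0)) XOR (0 AND (0 XOR 1))) -> 1
  row 3 [0011]: (((0 IMPLIES NOT 0) OR (1 OR NOT 0)) XOR (1 AND (0 XOR 1))) -> 0
  row 4 [0100]: (((0 IMPLIES NOT 1) OR (0 OR NOT 1)) XOR (0 AND (0 XOR 0))) -> 1
  row 5 [0101]: (((0 IMPLIES NOT 1) OR (1 OR NOT 1)) XOR (1 AND (0 XOR 0))) -> 1
  row 6 [0110]: (((0 IMPLIES NOT 1) OR (0 OR NOT 1)) XOR (0 AND (0 XOR 1))) -> 1
  row 7 [0111]: (((0 IMPLIES NOT 1) OR (1 OR NOT 1)) XOR (1 AND (0 XOR 1))) -> 0
  row 8 [1000]: (((1 IMPLIES NOT 0) OR (0 OR NOT 0)) XOR (0 AND (1 XOR 0))) -> 1
  row 9 [1001]: (((1 IMPLIES NOT 0) OR (1 OR NOT 0)) XOR (1 AND (1 XOR 0))) -> 0
  row 10 [1010]: (((1 IMPLIES NOT 0) OR (0 OR NOT 0)) XOR (0 AND (1 XOR 1))) -> 1
  row 11 [1011]: (((1 IMPLIES NOT 0) OR (1 OR NOT 0)) XOR (1 AND (1 XOR 1))) -> 1
  row 12 [1100]: (((1 IMPLIES NOT 1) OR (0 OR NOT 1)) XOR (0 AND (1 XOR 0))) -> 0
  row 13 [1101]: (((1 IMPLIES NOT 1) OR (1 OR NOT 1)) XOR (1 AND (1 XOR 0))) -> 0
  row 14 [1110]: (((1 IMPLIES NOT 1) OR (0 OR NOT 1)) XOR (0 AND (1 XOR 1))) -> 0
  row 15 [1111]: (((1 IMPLIES NOT 1) OR (1 OR NOT 1)) XOR (1 AND (1 XOR 1))) -> 1
Full result column, 4 rows per line (P1,P2 fixed per line; P3,P4 runs 00..11 left to right):
  rows 0-3 [P1,P2=00]: 1110  = hex E
  rows 4-7 [P1,P2=01]: 1110  = hex E
  rows 8-11 [P1,P2=10]: 1011  = hex B
  rows 12-15 [P1,P2=11]: 0001  = hex 1
Output column (row 0 .. row 15) = 1110111010110001
Output column grouped in 4s = 1110 1110 1011 0001 = 0xEEB1
Convert to decimal digit by digit (value = value*16 + digit):
  E -> 14
  14*16 + 14 (E) = 238
  238*16 + 11 (B) = 3819
  3819*16 + 1 = 61105
Decimal = 61105

61105


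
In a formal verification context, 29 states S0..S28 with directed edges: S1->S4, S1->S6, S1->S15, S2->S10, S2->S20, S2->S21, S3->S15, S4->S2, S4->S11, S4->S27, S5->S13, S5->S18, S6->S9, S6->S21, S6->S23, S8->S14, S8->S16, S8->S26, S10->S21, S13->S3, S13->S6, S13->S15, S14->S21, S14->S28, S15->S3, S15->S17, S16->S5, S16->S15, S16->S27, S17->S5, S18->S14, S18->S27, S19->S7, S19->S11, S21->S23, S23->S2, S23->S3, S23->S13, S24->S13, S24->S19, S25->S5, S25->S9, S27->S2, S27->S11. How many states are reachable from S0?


BFS from S0:
  layer 0: {S0}
Reachable set: {S0}
Count = 1

1


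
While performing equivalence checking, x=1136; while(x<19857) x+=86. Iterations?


Step 1: x goes from 1136 toward 19857 by 86; the body runs while x<19857, so iterations = ceil((bound-start)/step)
Step 2: Distance=18721
Step 3: ceil(18721/86)=218

218


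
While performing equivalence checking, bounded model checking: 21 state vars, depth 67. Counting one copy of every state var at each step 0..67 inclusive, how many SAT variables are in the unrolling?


BMC unrolls to depth k, creating one copy of each state var for steps 0..k.
Step count = 67 + 1 = 68 (steps 0 through 67)
Vars per step = 21
Total = 21 * 68 = 1428

1428


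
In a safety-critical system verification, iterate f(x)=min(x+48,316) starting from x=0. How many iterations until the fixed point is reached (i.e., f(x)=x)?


Step 1: x=0, cap=316, increment=48
Step 2: x grows by 48 each step until capped at 316; fixed point is x=316
Step 3: iterations = ceil(316/48) = 7

7


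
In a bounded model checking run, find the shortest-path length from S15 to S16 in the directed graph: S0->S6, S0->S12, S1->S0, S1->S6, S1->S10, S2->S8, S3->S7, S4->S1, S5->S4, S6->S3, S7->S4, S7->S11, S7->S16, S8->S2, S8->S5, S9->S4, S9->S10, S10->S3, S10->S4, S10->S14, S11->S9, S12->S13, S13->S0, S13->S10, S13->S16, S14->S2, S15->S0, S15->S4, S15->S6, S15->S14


BFS layer-by-layer from S15:
  dist 0: {S15}
  dist 1: {S0, S4, S6, S14}
  dist 2: {S1, S2, S3, S12}
  dist 3: {S7, S8, S10, S13}
  dist 4: {S5, S11, S16}
  -> S16 reached at distance 4
Shortest path length = 4

4


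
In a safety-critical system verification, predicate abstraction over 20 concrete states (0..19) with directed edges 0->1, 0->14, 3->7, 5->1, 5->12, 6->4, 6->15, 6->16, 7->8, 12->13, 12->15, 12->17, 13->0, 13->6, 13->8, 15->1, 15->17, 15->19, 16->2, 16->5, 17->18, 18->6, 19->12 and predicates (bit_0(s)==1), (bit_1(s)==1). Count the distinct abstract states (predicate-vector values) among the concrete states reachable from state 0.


BFS from 0:
Concrete reachable: {0, 1, 14}
Abstract via predicates (bit_0(s)==1), (bit_1(s)==1):
  (0,0) <- {0}
  (0,1) <- {14}
  (1,0) <- {1}
Distinct abstract states = 3

3


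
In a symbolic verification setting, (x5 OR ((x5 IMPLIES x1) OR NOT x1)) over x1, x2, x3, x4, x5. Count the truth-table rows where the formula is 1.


Formula: (x5 OR ((x5 IMPLIES x1) OR NOT x1)) over 5 vars (32 rows)
Evaluate each row (x1, x2, x3, x4, x5 as bits, MSB first):
  row 0 [00000]: (0 OR ((0 IMPLIES 0) OR NOT 0)) -> 1
  row 1 [00001]: (1 OR ((1 IMPLIES 0) OR NOT 0)) -> 1
  row 2 [00010]: (0 OR ((0 IMPLIES 0) OR NOT 0)) -> 1
  row 3 [00011]: (1 OR ((1 IMPLIES 0) OR NOT 0)) -> 1
  row 4 [00100]: (0 OR ((0 IMPLIES 0) OR NOT 0)) -> 1
  row 5 [00101]: (1 OR ((1 IMPLIES 0) OR NOT 0)) -> 1
  row 6 [00110]: (0 OR ((0 IMPLIES 0) OR NOT 0)) -> 1
  row 7 [00111]: (1 OR ((1 IMPLIES 0) OR NOT 0)) -> 1
  row 8 [01000]: (0 OR ((0 IMPLIES 0) OR NOT 0)) -> 1
  row 9 [01001]: (1 OR ((1 IMPLIES 0) OR NOT 0)) -> 1
  row 10 [01010]: (0 OR ((0 IMPLIES 0) OR NOT 0)) -> 1
  row 11 [01011]: (1 OR ((1 IMPLIES 0) OR NOT 0)) -> 1
  row 12 [01100]: (0 OR ((0 IMPLIES 0) OR NOT 0)) -> 1
  row 13 [01101]: (1 OR ((1 IMPLIES 0) OR NOT 0)) -> 1
  row 14 [01110]: (0 OR ((0 IMPLIES 0) OR NOT 0)) -> 1
  row 15 [01111]: (1 OR ((1 IMPLIES 0) OR NOT 0)) -> 1
  row 16 [10000]: (0 OR ((0 IMPLIES 1) OR NOT 1)) -> 1
  row 17 [10001]: (1 OR ((1 IMPLIES 1) OR NOT 1)) -> 1
  row 18 [10010]: (0 OR ((0 IMPLIES 1) OR NOT 1)) -> 1
  row 19 [10011]: (1 OR ((1 IMPLIES 1) OR NOT 1)) -> 1
  row 20 [10100]: (0 OR ((0 IMPLIES 1) OR NOT 1)) -> 1
  row 21 [10101]: (1 OR ((1 IMPLIES 1) OR NOT 1)) -> 1
  row 22 [10110]: (0 OR ((0 IMPLIES 1) OR NOT 1)) -> 1
  row 23 [10111]: (1 OR ((1 IMPLIES 1) OR NOT 1)) -> 1
  row 24 [11000]: (0 OR ((0 IMPLIES 1) OR NOT 1)) -> 1
  row 25 [11001]: (1 OR ((1 IMPLIES 1) OR NOT 1)) -> 1
  row 26 [11010]: (0 OR ((0 IMPLIES 1) OR NOT 1)) -> 1
  row 27 [11011]: (1 OR ((1 IMPLIES 1) OR NOT 1)) -> 1
  row 28 [11100]: (0 OR ((0 IMPLIES 1) OR NOT 1)) -> 1
  row 29 [11101]: (1 OR ((1 IMPLIES 1) OR NOT 1)) -> 1
  row 30 [11110]: (0 OR ((0 IMPLIES 1) OR NOT 1)) -> 1
  row 31 [11111]: (1 OR ((1 IMPLIES 1) OR NOT 1)) -> 1
Full result column, 8 rows per line (x1,x2 fixed per line; x3,x4,x5 runs 000..111 left to right):
  rows 0-7 [x1,x2=00]: 11111111  (ones: 8)
  rows 8-15 [x1,x2=01]: 11111111  (ones: 8)
  rows 16-23 [x1,x2=10]: 11111111  (ones: 8)
  rows 24-31 [x1,x2=11]: 11111111  (ones: 8)
Count of 1-rows = 8+8+8+8 = 32

32


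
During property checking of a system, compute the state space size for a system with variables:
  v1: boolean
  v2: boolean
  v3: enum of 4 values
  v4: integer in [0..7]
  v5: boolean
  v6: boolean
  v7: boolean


State space = product of domain sizes of all variables.
Domain sizes:
  v1 (boolean): 2
  v2 (boolean): 2
  v3 (enum of 4 values): 4
  v4 (integer in [0..7]): 8
  v5 (boolean): 2
  v6 (boolean): 2
  v7 (boolean): 2
Product = 2 * 2 * 4 * 8 * 2 * 2 * 2 = 1024

1024


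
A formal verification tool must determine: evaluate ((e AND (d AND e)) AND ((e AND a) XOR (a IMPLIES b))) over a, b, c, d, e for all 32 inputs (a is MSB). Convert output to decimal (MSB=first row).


Formula: ((e AND (d AND e)) AND ((e AND a) XOR (a IMPLIES b))) over a, b, c, d, e (32 rows)
Evaluate each row (bits = a,b,c,d,e, MSB first):
  row 0 [00000]: ((0 AND (0 AND 0)) AND ((0 AND 0) XOR (0 IMPLIES 0))) -> 0
  row 1 [00001]: ((1 AND (0 AND 1)) AND ((1 AND 0) XOR (0 IMPLIES 0))) -> 0
  row 2 [00010]: ((0 AND (1 AND 0)) AND ((0 AND 0) XOR (0 IMPLIES 0))) -> 0
  row 3 [00011]: ((1 AND (1 AND 1)) AND ((1 AND 0) XOR (0 IMPLIES 0))) -> 1
  row 4 [00100]: ((0 AND (0 AND 0)) AND ((0 AND 0) XOR (0 IMPLIES 0))) -> 0
  row 5 [00101]: ((1 AND (0 AND 1)) AND ((1 AND 0) XOR (0 IMPLIES 0))) -> 0
  row 6 [00110]: ((0 AND (1 AND 0)) AND ((0 AND 0) XOR (0 IMPLIES 0))) -> 0
  row 7 [00111]: ((1 AND (1 AND 1)) AND ((1 AND 0) XOR (0 IMPLIES 0))) -> 1
  row 8 [01000]: ((0 AND (0 AND 0)) AND ((0 AND 0) XOR (0 IMPLIES 1))) -> 0
  row 9 [01001]: ((1 AND (0 AND 1)) AND ((1 AND 0) XOR (0 IMPLIES 1))) -> 0
  row 10 [01010]: ((0 AND (1 AND 0)) AND ((0 AND 0) XOR (0 IMPLIES 1))) -> 0
  row 11 [01011]: ((1 AND (1 AND 1)) AND ((1 AND 0) XOR (0 IMPLIES 1))) -> 1
  row 12 [01100]: ((0 AND (0 AND 0)) AND ((0 AND 0) XOR (0 IMPLIES 1))) -> 0
  row 13 [01101]: ((1 AND (0 AND 1)) AND ((1 AND 0) XOR (0 IMPLIES 1))) -> 0
  row 14 [01110]: ((0 AND (1 AND 0)) AND ((0 AND 0) XOR (0 IMPLIES 1))) -> 0
  row 15 [01111]: ((1 AND (1 AND 1)) AND ((1 AND 0) XOR (0 IMPLIES 1))) -> 1
  row 16 [10000]: ((0 AND (0 AND 0)) AND ((0 AND 1) XOR (1 IMPLIES 0))) -> 0
  row 17 [10001]: ((1 AND (0 AND 1)) AND ((1 AND 1) XOR (1 IMPLIES 0))) -> 0
  row 18 [10010]: ((0 AND (1 AND 0)) AND ((0 AND 1) XOR (1 IMPLIES 0))) -> 0
  row 19 [10011]: ((1 AND (1 AND 1)) AND ((1 AND 1) XOR (1 IMPLIES 0))) -> 1
  row 20 [10100]: ((0 AND (0 AND 0)) AND ((0 AND 1) XOR (1 IMPLIES 0))) -> 0
  row 21 [10101]: ((1 AND (0 AND 1)) AND ((1 AND 1) XOR (1 IMPLIES 0))) -> 0
  row 22 [10110]: ((0 AND (1 AND 0)) AND ((0 AND 1) XOR (1 IMPLIES 0))) -> 0
  row 23 [10111]: ((1 AND (1 AND 1)) AND ((1 AND 1) XOR (1 IMPLIES 0))) -> 1
  row 24 [11000]: ((0 AND (0 AND 0)) AND ((0 AND 1) XOR (1 IMPLIES 1))) -> 0
  row 25 [11001]: ((1 AND (0 AND 1)) AND ((1 AND 1) XOR (1 IMPLIES 1))) -> 0
  row 26 [11010]: ((0 AND (1 AND 0)) AND ((0 AND 1) XOR (1 IMPLIES 1))) -> 0
  row 27 [11011]: ((1 AND (1 AND 1)) AND ((1 AND 1) XOR (1 IMPLIES 1))) -> 0
  row 28 [11100]: ((0 AND (0 AND 0)) AND ((0 AND 1) XOR (1 IMPLIES 1))) -> 0
  row 29 [11101]: ((1 AND (0 AND 1)) AND ((1 AND 1) XOR (1 IMPLIES 1))) -> 0
  row 30 [11110]: ((0 AND (1 AND 0)) AND ((0 AND 1) XOR (1 IMPLIES 1))) -> 0
  row 31 [11111]: ((1 AND (1 AND 1)) AND ((1 AND 1) XOR (1 IMPLIES 1))) -> 0
Full result column, 4 rows per line (a,b,c fixed per line; d,e runs 00..11 left to right):
  rows 0-3 [a,b,c=000]: 0001  = hex 1
  rows 4-7 [a,b,c=001]: 0001  = hex 1
  rows 8-11 [a,b,c=010]: 0001  = hex 1
  rows 12-15 [a,b,c=011]: 0001  = hex 1
  rows 16-19 [a,b,c=100]: 0001  = hex 1
  rows 20-23 [a,b,c=101]: 0001  = hex 1
  rows 24-27 [a,b,c=110]: 0000  = hex 0
  rows 28-31 [a,b,c=111]: 0000  = hex 0
Output column (row 0 .. row 31) = 00010001000100010001000100000000
Output column grouped in 4s = 0001 0001 0001 0001 0001 0001 0000 0000 = 0x11111100
Convert to decimal digit by digit (value = value*16 + digit):
  1 -> 1
  1*16 + 1 = 17
  17*16 + 1 = 273
  273*16 + 1 = 4369
  4369*16 + 1 = 69905
  69905*16 + 1 = 1118481
  1118481*16 + 0 = 17895696
  17895696*16 + 0 = 286331136
Decimal = 286331136

286331136


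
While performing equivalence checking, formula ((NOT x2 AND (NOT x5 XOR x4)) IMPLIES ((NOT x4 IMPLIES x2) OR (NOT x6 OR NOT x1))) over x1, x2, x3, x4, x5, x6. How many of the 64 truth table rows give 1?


Formula: ((NOT x2 AND (NOT x5 XOR x4)) IMPLIES ((NOT x4 IMPLIES x2) OR (NOT x6 OR NOT x1))) over 6 vars (64 rows)
Evaluate each row (x1, x2, x3, x4, x5, x6 as bits, MSB first):
  row 0 [000000]: ((NOT 0 AND (NOT 0 XOR 0)) IMPLIES ((NOT 0 IMPLIES 0) OR (NOT 0 OR NOT 0))) -> 1
  row 1 [000001]: ((NOT 0 AND (NOT 0 XOR 0)) IMPLIES ((NOT 0 IMPLIES 0) OR (NOT 1 OR NOT 0))) -> 1
  row 2 [000010]: ((NOT 0 AND (NOT 1 XOR 0)) IMPLIES ((NOT 0 IMPLIES 0) OR (NOT 0 OR NOT 0))) -> 1
  row 3 [000011]: ((NOT 0 AND (NOT 1 XOR 0)) IMPLIES ((NOT 0 IMPLIES 0) OR (NOT 1 OR NOT 0))) -> 1
  row 4 [000100]: ((NOT 0 AND (NOT 0 XOR 1)) IMPLIES ((NOT 1 IMPLIES 0) OR (NOT 0 OR NOT 0))) -> 1
  (every remaining row is evaluated the same way; all 64 results are listed next)
Full result column, 8 rows per line (x1,x2,x3 fixed per line; x4,x5,x6 runs 000..111 left to right):
  rows 0-7 [x1,x2,x3=000]: 11111111  (ones: 8)
  rows 8-15 [x1,x2,x3=001]: 11111111  (ones: 8)
  rows 16-23 [x1,x2,x3=010]: 11111111  (ones: 8)
  rows 24-31 [x1,x2,x3=011]: 11111111  (ones: 8)
  rows 32-39 [x1,x2,x3=100]: 10111111  (ones: 7)
  rows 40-47 [x1,x2,x3=101]: 10111111  (ones: 7)
  rows 48-55 [x1,x2,x3=110]: 11111111  (ones: 8)
  rows 56-63 [x1,x2,x3=111]: 11111111  (ones: 8)
Count of 1-rows = 8+8+8+8+7+7+8+8 = 62

62


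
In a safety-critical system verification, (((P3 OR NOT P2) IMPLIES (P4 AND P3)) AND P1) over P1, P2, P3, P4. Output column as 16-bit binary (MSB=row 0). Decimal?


Formula: (((P3 OR NOT P2) IMPLIES (P4 AND P3)) AND P1) over P1, P2, P3, P4 (16 rows)
Evaluate each row (bits = P1,P2,P3,P4, MSB first):
  row 0 [0000]: (((0 OR NOT 0) IMPLIES (0 AND 0)) AND 0) -> 0
  row 1 [0001]: (((0 OR NOT 0) IMPLIES (1 AND 0)) AND 0) -> 0
  row 2 [0010]: (((1 OR NOT 0) IMPLIES (0 AND 1)) AND 0) -> 0
  row 3 [0011]: (((1 OR NOT 0) IMPLIES (1 AND 1)) AND 0) -> 0
  row 4 [0100]: (((0 OR NOT 1) IMPLIES (0 AND 0)) AND 0) -> 0
  row 5 [0101]: (((0 OR NOT 1) IMPLIES (1 AND 0)) AND 0) -> 0
  row 6 [0110]: (((1 OR NOT 1) IMPLIES (0 AND 1)) AND 0) -> 0
  row 7 [0111]: (((1 OR NOT 1) IMPLIES (1 AND 1)) AND 0) -> 0
  row 8 [1000]: (((0 OR NOT 0) IMPLIES (0 AND 0)) AND 1) -> 0
  row 9 [1001]: (((0 OR NOT 0) IMPLIES (1 AND 0)) AND 1) -> 0
  row 10 [1010]: (((1 OR NOT 0) IMPLIES (0 AND 1)) AND 1) -> 0
  row 11 [1011]: (((1 OR NOT 0) IMPLIES (1 AND 1)) AND 1) -> 1
  row 12 [1100]: (((0 OR NOT 1) IMPLIES (0 AND 0)) AND 1) -> 1
  row 13 [1101]: (((0 OR NOT 1) IMPLIES (1 AND 0)) AND 1) -> 1
  row 14 [1110]: (((1 OR NOT 1) IMPLIES (0 AND 1)) AND 1) -> 0
  row 15 [1111]: (((1 OR NOT 1) IMPLIES (1 AND 1)) AND 1) -> 1
Full result column, 4 rows per line (P1,P2 fixed per line; P3,P4 runs 00..11 left to right):
  rows 0-3 [P1,P2=00]: 0000  = hex 0
  rows 4-7 [P1,P2=01]: 0000  = hex 0
  rows 8-11 [P1,P2=10]: 0001  = hex 1
  rows 12-15 [P1,P2=11]: 1101  = hex D
Output column (row 0 .. row 15) = 0000000000011101
Output column grouped in 4s = 0000 0000 0001 1101 = 0x001D
Convert to decimal digit by digit (value = value*16 + digit):
  0 -> 0
  0*16 + 0 = 0
  0*16 + 1 = 1
  1*16 + 13 (D) = 29
Decimal = 29

29
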